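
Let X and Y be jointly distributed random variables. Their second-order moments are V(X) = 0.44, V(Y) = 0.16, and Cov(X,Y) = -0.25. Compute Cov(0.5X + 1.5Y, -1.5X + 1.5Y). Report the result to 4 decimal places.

Cov(0.5X + 1.5Y, -1.5X + 1.5Y) = (0.5)(-1.5)V(X) + (1.5)(1.5)V(Y) + [(0.5)(1.5) + (1.5)(-1.5)]Cov(X,Y)
= -0.75·0.44 + 2.25·0.16 + -1.5·-0.25 = 0.405

0.4050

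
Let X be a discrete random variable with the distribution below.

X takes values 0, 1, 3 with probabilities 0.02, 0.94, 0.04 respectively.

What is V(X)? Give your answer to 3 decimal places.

E[X] = (0)(0.02) + (1)(0.94) + (3)(0.04) = 1.06
E[X²] = (0)²(0.02) + (1)²(0.94) + (3)²(0.04) = 1.3
V(X) = E[X²] − (E[X])² = 1.3 − (1.06)² = 0.1764

0.176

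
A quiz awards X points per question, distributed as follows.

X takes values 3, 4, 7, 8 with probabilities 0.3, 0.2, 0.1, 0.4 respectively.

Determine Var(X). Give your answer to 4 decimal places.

5.0400

E[X] = (3)(0.3) + (4)(0.2) + (7)(0.1) + (8)(0.4) = 5.6
E[X²] = (3)²(0.3) + (4)²(0.2) + (7)²(0.1) + (8)²(0.4) = 36.4
Var(X) = E[X²] − (E[X])² = 36.4 − (5.6)² = 5.04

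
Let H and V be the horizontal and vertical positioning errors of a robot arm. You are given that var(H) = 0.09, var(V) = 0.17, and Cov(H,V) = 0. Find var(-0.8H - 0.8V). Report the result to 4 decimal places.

var(-0.8H - 0.8V) = (-0.8)²·var(H) + (-0.8)²·var(V) + 2·(-0.8)·(-0.8)·Cov(H,V)
= 0.64·0.09 + 0.64·0.17 + 1.28·0 = 0.1664

0.1664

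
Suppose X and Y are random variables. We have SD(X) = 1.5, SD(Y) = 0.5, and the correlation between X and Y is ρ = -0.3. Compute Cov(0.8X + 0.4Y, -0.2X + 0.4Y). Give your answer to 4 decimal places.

var(X) = (1.5)² = 2.25;  var(Y) = (0.5)² = 0.25
Cov(X,Y) = ρ·SD(X)·SD(Y) = -0.3·1.5·0.5 = -0.225
Cov(0.8X + 0.4Y, -0.2X + 0.4Y) = (0.8)(-0.2)var(X) + (0.4)(0.4)var(Y) + [(0.8)(0.4) + (0.4)(-0.2)]Cov(X,Y)
= -0.16·2.25 + 0.16·0.25 + 0.24·-0.225 = -0.374

-0.3740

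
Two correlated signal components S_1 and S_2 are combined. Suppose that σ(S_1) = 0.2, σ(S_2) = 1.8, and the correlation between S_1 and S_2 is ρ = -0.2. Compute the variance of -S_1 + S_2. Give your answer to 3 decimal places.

3.424

Var(S_1) = (0.2)² = 0.04;  Var(S_2) = (1.8)² = 3.24
Cov(S_1,S_2) = ρ·σ(S_1)·σ(S_2) = -0.2·0.2·1.8 = -0.072
Var(-S_1 + S_2) = (-1)²·Var(S_1) + (1)²·Var(S_2) + 2·(-1)·(1)·Cov(S_1,S_2)
= 1·0.04 + 1·3.24 + -2·-0.072 = 3.424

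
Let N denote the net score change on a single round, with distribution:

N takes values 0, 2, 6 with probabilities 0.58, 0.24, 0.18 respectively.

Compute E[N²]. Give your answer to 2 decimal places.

E[N²] = (0)²(0.58) + (2)²(0.24) + (6)²(0.18) = 7.44

7.44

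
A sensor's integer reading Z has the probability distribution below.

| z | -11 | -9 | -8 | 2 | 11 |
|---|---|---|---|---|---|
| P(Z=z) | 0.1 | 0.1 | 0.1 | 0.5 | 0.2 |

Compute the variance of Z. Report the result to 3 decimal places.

E[Z] = (-11)(0.1) + (-9)(0.1) + (-8)(0.1) + (2)(0.5) + (11)(0.2) = 0.4
E[Z²] = (-11)²(0.1) + (-9)²(0.1) + (-8)²(0.1) + (2)²(0.5) + (11)²(0.2) = 52.8
V(Z) = E[Z²] − (E[Z])² = 52.8 − (0.4)² = 52.64

52.640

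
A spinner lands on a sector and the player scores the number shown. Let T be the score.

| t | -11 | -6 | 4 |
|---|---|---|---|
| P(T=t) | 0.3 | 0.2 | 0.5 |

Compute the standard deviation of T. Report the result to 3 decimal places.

E[T] = (-11)(0.3) + (-6)(0.2) + (4)(0.5) = -2.5
E[T²] = (-11)²(0.3) + (-6)²(0.2) + (4)²(0.5) = 51.5
V(T) = E[T²] − (E[T])² = 51.5 − (-2.5)² = 45.25
σ(T) = √45.25 ≈ 6.727

6.727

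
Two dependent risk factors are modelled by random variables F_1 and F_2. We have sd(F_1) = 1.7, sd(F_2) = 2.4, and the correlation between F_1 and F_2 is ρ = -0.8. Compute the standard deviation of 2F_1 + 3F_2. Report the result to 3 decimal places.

var(F_1) = (1.7)² = 2.89;  var(F_2) = (2.4)² = 5.76
Cov(F_1,F_2) = ρ·sd(F_1)·sd(F_2) = -0.8·1.7·2.4 = -3.264
var(2F_1 + 3F_2) = (2)²·var(F_1) + (3)²·var(F_2) + 2·(2)·(3)·Cov(F_1,F_2)
= 4·2.89 + 9·5.76 + 12·-3.264 = 24.232
sd(2F_1 + 3F_2) = √24.232 ≈ 4.923

4.923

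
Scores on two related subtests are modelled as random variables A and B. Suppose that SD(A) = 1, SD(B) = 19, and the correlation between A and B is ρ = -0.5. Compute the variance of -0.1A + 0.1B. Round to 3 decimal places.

3.810

Var(A) = (1)² = 1;  Var(B) = (19)² = 361
Cov(A,B) = ρ·SD(A)·SD(B) = -0.5·1·19 = -9.5
Var(-0.1A + 0.1B) = (-0.1)²·Var(A) + (0.1)²·Var(B) + 2·(-0.1)·(0.1)·Cov(A,B)
= 0.01·1 + 0.01·361 + -0.02·-9.5 = 3.81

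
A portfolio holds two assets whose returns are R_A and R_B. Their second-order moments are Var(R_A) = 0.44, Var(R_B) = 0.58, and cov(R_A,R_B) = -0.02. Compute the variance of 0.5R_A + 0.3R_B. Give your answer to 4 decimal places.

0.1562

Var(0.5R_A + 0.3R_B) = (0.5)²·Var(R_A) + (0.3)²·Var(R_B) + 2·(0.5)·(0.3)·cov(R_A,R_B)
= 0.25·0.44 + 0.09·0.58 + 0.3·-0.02 = 0.1562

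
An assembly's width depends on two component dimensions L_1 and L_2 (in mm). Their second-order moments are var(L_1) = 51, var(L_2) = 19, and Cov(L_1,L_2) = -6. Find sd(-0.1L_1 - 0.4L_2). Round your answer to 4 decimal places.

1.7521

var(-0.1L_1 - 0.4L_2) = (-0.1)²·var(L_1) + (-0.4)²·var(L_2) + 2·(-0.1)·(-0.4)·Cov(L_1,L_2)
= 0.01·51 + 0.16·19 + 0.08·-6 = 3.07
sd(-0.1L_1 - 0.4L_2) = √3.07 ≈ 1.7521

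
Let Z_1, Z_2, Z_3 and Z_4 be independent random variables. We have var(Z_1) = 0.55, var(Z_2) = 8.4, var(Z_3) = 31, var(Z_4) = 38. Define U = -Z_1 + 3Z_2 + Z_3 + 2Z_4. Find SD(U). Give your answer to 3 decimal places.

By independence, var(U) = (-1)²var(Z_1) + (3)²var(Z_2) + (1)²var(Z_3) + (2)²var(Z_4)
= (-1)²·0.55 + (3)²·8.4 + (1)²·31 + (2)²·38 = 259.15
SD(U) = √259.15 ≈ 16.098

16.098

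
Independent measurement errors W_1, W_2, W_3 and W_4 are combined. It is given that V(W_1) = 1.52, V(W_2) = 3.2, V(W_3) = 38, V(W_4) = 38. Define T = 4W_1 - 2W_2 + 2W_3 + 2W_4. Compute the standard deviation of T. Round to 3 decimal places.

By independence, V(T) = (4)²V(W_1) + (-2)²V(W_2) + (2)²V(W_3) + (2)²V(W_4)
= (4)²·1.52 + (-2)²·3.2 + (2)²·38 + (2)²·38 = 341.12
sd(T) = √341.12 ≈ 18.469

18.469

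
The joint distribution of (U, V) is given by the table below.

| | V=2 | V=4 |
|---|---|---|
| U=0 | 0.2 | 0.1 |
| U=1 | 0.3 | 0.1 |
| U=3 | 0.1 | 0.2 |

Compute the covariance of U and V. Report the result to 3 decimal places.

E[U] = 1.3,  E[V] = 2.8
E[UV] = 4
Cov(U,V) = E[UV] − E[U]E[V] = 4 − (1.3)(2.8) = 0.36

0.360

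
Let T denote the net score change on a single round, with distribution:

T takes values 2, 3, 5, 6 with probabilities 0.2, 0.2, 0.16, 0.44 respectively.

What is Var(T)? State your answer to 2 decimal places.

2.73

E[T] = (2)(0.2) + (3)(0.2) + (5)(0.16) + (6)(0.44) = 4.44
E[T²] = (2)²(0.2) + (3)²(0.2) + (5)²(0.16) + (6)²(0.44) = 22.44
Var(T) = E[T²] − (E[T])² = 22.44 − (4.44)² = 2.7264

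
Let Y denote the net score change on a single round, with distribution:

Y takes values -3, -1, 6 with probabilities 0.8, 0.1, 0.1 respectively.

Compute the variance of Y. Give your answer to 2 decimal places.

7.29

E[Y] = (-3)(0.8) + (-1)(0.1) + (6)(0.1) = -1.9
E[Y²] = (-3)²(0.8) + (-1)²(0.1) + (6)²(0.1) = 10.9
V(Y) = E[Y²] − (E[Y])² = 10.9 − (-1.9)² = 7.29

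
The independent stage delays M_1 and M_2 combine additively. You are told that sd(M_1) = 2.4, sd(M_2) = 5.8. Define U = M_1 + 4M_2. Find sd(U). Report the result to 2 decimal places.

V(M_1) = 5.76, V(M_2) = 33.64
By independence, V(U) = (1)²V(M_1) + (4)²V(M_2)
= (1)²·5.76 + (4)²·33.64 = 544
sd(U) = √544 ≈ 23.32

23.32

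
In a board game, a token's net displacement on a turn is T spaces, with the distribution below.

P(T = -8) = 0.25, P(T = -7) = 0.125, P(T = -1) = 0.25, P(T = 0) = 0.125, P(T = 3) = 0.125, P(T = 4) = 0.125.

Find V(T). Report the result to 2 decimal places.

E[T] = (-8)(0.25) + (-7)(0.125) + (-1)(0.25) + (0)(0.125) + (3)(0.125) + (4)(0.125) = -2.25
E[T²] = (-8)²(0.25) + (-7)²(0.125) + (-1)²(0.25) + (0)²(0.125) + (3)²(0.125) + (4)²(0.125) = 25.5
V(T) = E[T²] − (E[T])² = 25.5 − (-2.25)² = 20.4375

20.44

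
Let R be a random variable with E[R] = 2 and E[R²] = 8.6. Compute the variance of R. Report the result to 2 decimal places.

4.60

Var(R) = 8.6 − (2)² = 4.6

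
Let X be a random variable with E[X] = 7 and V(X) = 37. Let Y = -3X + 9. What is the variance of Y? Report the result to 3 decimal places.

V(-3X + 9) = (-3)²·V(X) = 9·37 = 333

333.000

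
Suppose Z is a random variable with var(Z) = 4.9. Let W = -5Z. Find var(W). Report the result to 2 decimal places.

122.50

var(-5Z) = (-5)²·var(Z) = 25·4.9 = 122.5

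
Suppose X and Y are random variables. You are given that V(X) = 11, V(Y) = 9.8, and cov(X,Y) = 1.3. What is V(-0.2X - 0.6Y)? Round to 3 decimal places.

V(-0.2X - 0.6Y) = (-0.2)²·V(X) + (-0.6)²·V(Y) + 2·(-0.2)·(-0.6)·cov(X,Y)
= 0.04·11 + 0.36·9.8 + 0.24·1.3 = 4.28

4.280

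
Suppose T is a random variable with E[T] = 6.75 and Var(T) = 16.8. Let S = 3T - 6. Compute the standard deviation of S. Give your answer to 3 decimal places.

Var(3T - 6) = (3)²·16.8 = 151.2
sd(S) = √151.2 ≈ 12.296

12.296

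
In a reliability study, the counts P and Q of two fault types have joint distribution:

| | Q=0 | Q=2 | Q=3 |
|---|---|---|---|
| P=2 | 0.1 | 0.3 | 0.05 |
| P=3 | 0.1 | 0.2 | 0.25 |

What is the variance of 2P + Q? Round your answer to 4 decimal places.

2.5000

E[P] = 2.55,  E[Q] = 1.9,  E[PQ] = 4.95
Var(P) = 6.75 − (2.55)² = 0.2475;  Var(Q) = 4.7 − (1.9)² = 1.09
Cov(P,Q) = 4.95 − (2.55)(1.9) = 0.105
Var(2P + Q) = (2)²·0.2475 + (1)²·1.09 + 2·(2)·(1)·0.105 = 2.5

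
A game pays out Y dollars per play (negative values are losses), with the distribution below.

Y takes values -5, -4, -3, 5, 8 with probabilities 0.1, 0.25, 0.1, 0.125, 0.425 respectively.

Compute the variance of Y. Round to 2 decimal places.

E[Y] = (-5)(0.1) + (-4)(0.25) + (-3)(0.1) + (5)(0.125) + (8)(0.425) = 2.225
E[Y²] = (-5)²(0.1) + (-4)²(0.25) + (-3)²(0.1) + (5)²(0.125) + (8)²(0.425) = 37.725
Var(Y) = E[Y²] − (E[Y])² = 37.725 − (2.225)² = 32.774375

32.77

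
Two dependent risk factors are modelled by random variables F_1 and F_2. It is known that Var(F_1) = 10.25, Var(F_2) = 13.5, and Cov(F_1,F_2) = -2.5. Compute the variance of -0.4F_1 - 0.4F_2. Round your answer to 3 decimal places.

3.000

Var(-0.4F_1 - 0.4F_2) = (-0.4)²·Var(F_1) + (-0.4)²·Var(F_2) + 2·(-0.4)·(-0.4)·Cov(F_1,F_2)
= 0.16·10.25 + 0.16·13.5 + 0.32·-2.5 = 3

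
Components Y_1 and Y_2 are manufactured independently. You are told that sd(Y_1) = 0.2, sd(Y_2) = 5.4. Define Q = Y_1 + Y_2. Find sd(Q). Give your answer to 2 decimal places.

5.40

V(Y_1) = 0.04, V(Y_2) = 29.16
By independence, V(Q) = (1)²V(Y_1) + (1)²V(Y_2)
= (1)²·0.04 + (1)²·29.16 = 29.2
sd(Q) = √29.2 ≈ 5.40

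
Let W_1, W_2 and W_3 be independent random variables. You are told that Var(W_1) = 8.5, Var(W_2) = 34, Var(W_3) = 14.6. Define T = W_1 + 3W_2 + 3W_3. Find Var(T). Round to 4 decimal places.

445.9000

By independence, Var(T) = (1)²Var(W_1) + (3)²Var(W_2) + (3)²Var(W_3)
= (1)²·8.5 + (3)²·34 + (3)²·14.6 = 445.9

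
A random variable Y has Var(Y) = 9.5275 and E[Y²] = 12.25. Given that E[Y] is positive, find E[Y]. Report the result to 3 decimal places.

(E[Y])² = E[Y²] − Var(Y) = 12.25 − 9.5275 = 2.7225
E[Y] = √2.7225 = 1.65

1.650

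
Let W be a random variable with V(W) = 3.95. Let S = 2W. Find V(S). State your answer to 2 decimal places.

15.80

V(2W) = (2)²·V(W) = 4·3.95 = 15.8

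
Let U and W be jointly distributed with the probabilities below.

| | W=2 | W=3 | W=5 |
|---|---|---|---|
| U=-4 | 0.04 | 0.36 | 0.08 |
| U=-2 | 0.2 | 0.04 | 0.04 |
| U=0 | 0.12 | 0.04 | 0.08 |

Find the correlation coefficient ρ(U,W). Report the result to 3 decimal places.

E[U] = -2.48,  E[W] = 3.04
E[UW] = -7.68
Cov(U,W) = E[UW] − E[U]E[W] = -7.68 − (-2.48)(3.04) = -0.1408
Var(U) = 2.6496,  Var(W) = 1.1584
ρ = -0.1408 / √(2.6496·1.1584) ≈ -0.080

-0.080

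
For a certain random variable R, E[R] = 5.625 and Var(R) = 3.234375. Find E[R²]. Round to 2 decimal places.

E[R²] = Var(R) + (E[R])² = 3.234375 + (5.625)² = 34.875

34.88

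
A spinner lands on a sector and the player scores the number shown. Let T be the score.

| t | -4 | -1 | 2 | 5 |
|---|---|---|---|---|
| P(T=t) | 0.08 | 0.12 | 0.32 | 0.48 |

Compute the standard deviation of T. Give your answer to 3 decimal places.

E[T] = (-4)(0.08) + (-1)(0.12) + (2)(0.32) + (5)(0.48) = 2.6
E[T²] = (-4)²(0.08) + (-1)²(0.12) + (2)²(0.32) + (5)²(0.48) = 14.68
Var(T) = E[T²] − (E[T])² = 14.68 − (2.6)² = 7.92
SD(T) = √7.92 ≈ 2.814

2.814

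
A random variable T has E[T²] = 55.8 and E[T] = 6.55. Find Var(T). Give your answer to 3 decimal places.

12.898

Var(T) = 55.8 − (6.55)² = 12.8975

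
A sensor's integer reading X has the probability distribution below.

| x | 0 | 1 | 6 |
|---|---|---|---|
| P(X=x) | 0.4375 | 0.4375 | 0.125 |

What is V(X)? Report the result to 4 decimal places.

3.5273

E[X] = (0)(0.4375) + (1)(0.4375) + (6)(0.125) = 1.1875
E[X²] = (0)²(0.4375) + (1)²(0.4375) + (6)²(0.125) = 4.9375
V(X) = E[X²] − (E[X])² = 4.9375 − (1.1875)² = 3.52734375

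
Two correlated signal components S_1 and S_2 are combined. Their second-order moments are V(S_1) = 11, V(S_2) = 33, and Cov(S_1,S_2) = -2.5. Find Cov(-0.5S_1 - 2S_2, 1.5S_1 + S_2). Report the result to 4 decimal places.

Cov(-0.5S_1 - 2S_2, 1.5S_1 + S_2) = (-0.5)(1.5)V(S_1) + (-2)(1)V(S_2) + [(-0.5)(1) + (-2)(1.5)]Cov(S_1,S_2)
= -0.75·11 + -2·33 + -3.5·-2.5 = -65.5

-65.5000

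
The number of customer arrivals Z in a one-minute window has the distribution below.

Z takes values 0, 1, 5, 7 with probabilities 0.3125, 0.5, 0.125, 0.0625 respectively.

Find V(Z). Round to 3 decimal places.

E[Z] = (0)(0.3125) + (1)(0.5) + (5)(0.125) + (7)(0.0625) = 1.5625
E[Z²] = (0)²(0.3125) + (1)²(0.5) + (5)²(0.125) + (7)²(0.0625) = 6.6875
V(Z) = E[Z²] − (E[Z])² = 6.6875 − (1.5625)² = 4.24609375

4.246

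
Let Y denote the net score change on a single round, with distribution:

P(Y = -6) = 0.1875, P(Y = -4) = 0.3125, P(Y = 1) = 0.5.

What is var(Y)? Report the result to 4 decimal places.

8.7344

E[Y] = (-6)(0.1875) + (-4)(0.3125) + (1)(0.5) = -1.875
E[Y²] = (-6)²(0.1875) + (-4)²(0.3125) + (1)²(0.5) = 12.25
var(Y) = E[Y²] − (E[Y])² = 12.25 − (-1.875)² = 8.734375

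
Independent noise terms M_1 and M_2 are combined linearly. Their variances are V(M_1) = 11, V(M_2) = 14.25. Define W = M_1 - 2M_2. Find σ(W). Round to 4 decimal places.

By independence, V(W) = (1)²V(M_1) + (-2)²V(M_2)
= (1)²·11 + (-2)²·14.25 = 68
σ(W) = √68 ≈ 8.2462

8.2462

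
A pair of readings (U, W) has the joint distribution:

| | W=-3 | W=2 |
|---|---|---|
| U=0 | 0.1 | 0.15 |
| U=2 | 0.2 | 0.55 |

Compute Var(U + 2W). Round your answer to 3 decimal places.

22.750

E[U] = 1.5,  E[W] = 0.5,  E[UW] = 1
Var(U) = 3 − (1.5)² = 0.75;  Var(W) = 5.5 − (0.5)² = 5.25
Cov(U,W) = 1 − (1.5)(0.5) = 0.25
Var(U + 2W) = (1)²·0.75 + (2)²·5.25 + 2·(1)·(2)·0.25 = 22.75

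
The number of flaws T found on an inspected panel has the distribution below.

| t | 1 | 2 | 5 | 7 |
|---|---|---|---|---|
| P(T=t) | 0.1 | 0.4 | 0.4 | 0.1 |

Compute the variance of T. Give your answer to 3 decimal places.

3.640

E[T] = (1)(0.1) + (2)(0.4) + (5)(0.4) + (7)(0.1) = 3.6
E[T²] = (1)²(0.1) + (2)²(0.4) + (5)²(0.4) + (7)²(0.1) = 16.6
Var(T) = E[T²] − (E[T])² = 16.6 − (3.6)² = 3.64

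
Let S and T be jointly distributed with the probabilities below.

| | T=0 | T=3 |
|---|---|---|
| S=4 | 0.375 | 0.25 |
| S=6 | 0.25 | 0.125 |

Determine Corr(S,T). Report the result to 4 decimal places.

E[S] = 4.75,  E[T] = 1.125
E[ST] = 5.25
cov(S,T) = E[ST] − E[S]E[T] = 5.25 − (4.75)(1.125) = -0.09375
V(S) = 0.9375,  V(T) = 2.109375
ρ = -0.09375 / √(0.9375·2.109375) ≈ -0.0667

-0.0667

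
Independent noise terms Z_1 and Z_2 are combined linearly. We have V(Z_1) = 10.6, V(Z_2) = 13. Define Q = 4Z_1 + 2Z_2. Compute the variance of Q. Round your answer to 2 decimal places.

221.60

By independence, V(Q) = (4)²V(Z_1) + (2)²V(Z_2)
= (4)²·10.6 + (2)²·13 = 221.6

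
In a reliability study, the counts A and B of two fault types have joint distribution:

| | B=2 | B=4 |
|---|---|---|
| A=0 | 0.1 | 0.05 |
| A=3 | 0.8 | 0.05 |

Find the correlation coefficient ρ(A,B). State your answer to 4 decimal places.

E[A] = 2.55,  E[B] = 2.2
E[AB] = 5.4
Cov(A,B) = E[AB] − E[A]E[B] = 5.4 − (2.55)(2.2) = -0.21
Var(A) = 1.1475,  Var(B) = 0.36
ρ = -0.21 / √(1.1475·0.36) ≈ -0.3267

-0.3267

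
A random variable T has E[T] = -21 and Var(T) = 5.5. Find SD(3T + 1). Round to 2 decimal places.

Var(3T + 1) = (3)²·5.5 = 49.5
SD(3T + 1) = √49.5 ≈ 7.04

7.04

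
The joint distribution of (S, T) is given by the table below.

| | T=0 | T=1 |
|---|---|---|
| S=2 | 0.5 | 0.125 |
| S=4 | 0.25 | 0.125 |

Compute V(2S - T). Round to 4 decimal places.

3.6875

E[S] = 2.75,  E[T] = 0.25,  E[ST] = 0.75
V(S) = 8.5 − (2.75)² = 0.9375;  V(T) = 0.25 − (0.25)² = 0.1875
cov(S,T) = 0.75 − (2.75)(0.25) = 0.0625
V(2S - T) = (2)²·0.9375 + (-1)²·0.1875 + 2·(2)·(-1)·0.0625 = 3.6875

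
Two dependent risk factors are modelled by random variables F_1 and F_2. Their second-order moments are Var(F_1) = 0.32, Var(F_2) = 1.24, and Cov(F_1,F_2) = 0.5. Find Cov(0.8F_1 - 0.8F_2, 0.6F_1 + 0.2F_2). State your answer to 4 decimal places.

-0.2048

Cov(0.8F_1 - 0.8F_2, 0.6F_1 + 0.2F_2) = (0.8)(0.6)Var(F_1) + (-0.8)(0.2)Var(F_2) + [(0.8)(0.2) + (-0.8)(0.6)]Cov(F_1,F_2)
= 0.48·0.32 + -0.16·1.24 + -0.32·0.5 = -0.2048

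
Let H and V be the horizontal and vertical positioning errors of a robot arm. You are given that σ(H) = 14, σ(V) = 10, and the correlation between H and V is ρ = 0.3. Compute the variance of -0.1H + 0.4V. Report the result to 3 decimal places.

Var(H) = (14)² = 196;  Var(V) = (10)² = 100
Cov(H,V) = ρ·σ(H)·σ(V) = 0.3·14·10 = 42
Var(-0.1H + 0.4V) = (-0.1)²·Var(H) + (0.4)²·Var(V) + 2·(-0.1)·(0.4)·Cov(H,V)
= 0.01·196 + 0.16·100 + -0.08·42 = 14.6

14.600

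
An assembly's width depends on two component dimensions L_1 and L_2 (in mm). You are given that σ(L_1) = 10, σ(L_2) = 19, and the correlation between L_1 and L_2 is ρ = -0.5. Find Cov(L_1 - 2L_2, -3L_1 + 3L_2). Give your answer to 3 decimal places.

Var(L_1) = (10)² = 100;  Var(L_2) = (19)² = 361
Cov(L_1,L_2) = ρ·σ(L_1)·σ(L_2) = -0.5·10·19 = -95
Cov(L_1 - 2L_2, -3L_1 + 3L_2) = (1)(-3)Var(L_1) + (-2)(3)Var(L_2) + [(1)(3) + (-2)(-3)]Cov(L_1,L_2)
= -3·100 + -6·361 + 9·-95 = -3321

-3321.000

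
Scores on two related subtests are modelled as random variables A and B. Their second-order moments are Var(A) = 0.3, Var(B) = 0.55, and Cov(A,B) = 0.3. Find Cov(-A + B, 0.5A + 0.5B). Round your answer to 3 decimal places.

0.125

Cov(-A + B, 0.5A + 0.5B) = (-1)(0.5)Var(A) + (1)(0.5)Var(B) + [(-1)(0.5) + (1)(0.5)]Cov(A,B)
= -0.5·0.3 + 0.5·0.55 + 0·0.3 = 0.125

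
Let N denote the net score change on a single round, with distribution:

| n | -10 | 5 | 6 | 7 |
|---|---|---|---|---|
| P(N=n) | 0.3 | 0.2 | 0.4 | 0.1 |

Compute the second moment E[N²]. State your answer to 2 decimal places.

E[N²] = (-10)²(0.3) + (5)²(0.2) + (6)²(0.4) + (7)²(0.1) = 54.3

54.30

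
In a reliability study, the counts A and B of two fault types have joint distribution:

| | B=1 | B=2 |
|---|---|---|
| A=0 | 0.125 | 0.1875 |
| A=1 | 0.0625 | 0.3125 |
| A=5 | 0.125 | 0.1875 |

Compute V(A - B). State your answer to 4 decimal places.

E[A] = 1.9375,  E[B] = 1.6875,  E[AB] = 3.1875
V(A) = 8.1875 − (1.9375)² = 4.43359375;  V(B) = 3.0625 − (1.6875)² = 0.21484375
cov(A,B) = 3.1875 − (1.9375)(1.6875) = -0.08203125
V(A - B) = (1)²·4.43359375 + (-1)²·0.21484375 + 2·(1)·(-1)·-0.08203125 = 4.8125

4.8125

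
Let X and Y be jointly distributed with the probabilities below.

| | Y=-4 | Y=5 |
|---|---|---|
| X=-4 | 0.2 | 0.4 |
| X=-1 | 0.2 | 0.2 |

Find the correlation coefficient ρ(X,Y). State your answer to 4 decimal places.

E[X] = -2.8,  E[Y] = 1.4
E[XY] = -5
Cov(X,Y) = E[XY] − E[X]E[Y] = -5 − (-2.8)(1.4) = -1.08
V(X) = 2.16,  V(Y) = 19.44
ρ = -1.08 / √(2.16·19.44) ≈ -0.1667

-0.1667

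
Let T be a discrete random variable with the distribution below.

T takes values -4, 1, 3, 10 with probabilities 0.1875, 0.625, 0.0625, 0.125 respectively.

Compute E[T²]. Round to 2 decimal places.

16.69

E[T²] = (-4)²(0.1875) + (1)²(0.625) + (3)²(0.0625) + (10)²(0.125) = 16.6875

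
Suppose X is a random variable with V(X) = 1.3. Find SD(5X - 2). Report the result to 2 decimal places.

V(5X - 2) = (5)²·1.3 = 32.5
SD(5X - 2) = √32.5 ≈ 5.70

5.70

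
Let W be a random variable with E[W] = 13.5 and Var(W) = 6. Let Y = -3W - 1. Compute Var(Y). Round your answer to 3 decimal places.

54.000

Var(-3W - 1) = (-3)²·Var(W) = 9·6 = 54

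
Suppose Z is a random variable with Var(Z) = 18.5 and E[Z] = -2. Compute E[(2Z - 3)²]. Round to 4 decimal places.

E[2Z - 3] = 2·-2 − 3 = -7
Var(2Z - 3) = (2)²·18.5 = 74
E[(2Z - 3)²] = Var((2Z - 3)) + (E[(2Z - 3)])² = 74 + (-7)² = 123

123.0000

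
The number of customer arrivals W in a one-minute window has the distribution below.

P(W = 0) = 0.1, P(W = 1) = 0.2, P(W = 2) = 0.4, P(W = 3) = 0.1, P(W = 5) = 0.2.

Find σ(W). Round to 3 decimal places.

E[W] = (0)(0.1) + (1)(0.2) + (2)(0.4) + (3)(0.1) + (5)(0.2) = 2.3
E[W²] = (0)²(0.1) + (1)²(0.2) + (2)²(0.4) + (3)²(0.1) + (5)²(0.2) = 7.7
Var(W) = E[W²] − (E[W])² = 7.7 − (2.3)² = 2.41
σ(W) = √2.41 ≈ 1.552

1.552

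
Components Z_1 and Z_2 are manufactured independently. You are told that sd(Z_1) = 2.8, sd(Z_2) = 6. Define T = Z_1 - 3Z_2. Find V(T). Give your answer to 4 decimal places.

V(Z_1) = 7.84, V(Z_2) = 36
By independence, V(T) = (1)²V(Z_1) + (-3)²V(Z_2)
= (1)²·7.84 + (-3)²·36 = 331.84

331.8400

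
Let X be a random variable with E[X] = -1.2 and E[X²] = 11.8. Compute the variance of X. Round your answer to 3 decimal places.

10.360

V(X) = 11.8 − (-1.2)² = 10.36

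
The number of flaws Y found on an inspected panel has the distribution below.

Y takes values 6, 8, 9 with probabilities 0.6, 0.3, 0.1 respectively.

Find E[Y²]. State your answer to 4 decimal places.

E[Y²] = (6)²(0.6) + (8)²(0.3) + (9)²(0.1) = 48.9

48.9000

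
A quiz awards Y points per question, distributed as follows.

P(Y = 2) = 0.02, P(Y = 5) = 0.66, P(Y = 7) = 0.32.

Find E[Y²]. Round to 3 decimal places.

E[Y²] = (2)²(0.02) + (5)²(0.66) + (7)²(0.32) = 32.26

32.260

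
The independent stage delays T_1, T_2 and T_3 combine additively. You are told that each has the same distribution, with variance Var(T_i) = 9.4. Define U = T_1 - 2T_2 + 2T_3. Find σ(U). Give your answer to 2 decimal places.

By independence, Var(U) = (1)²Var(T_1) + (-2)²Var(T_2) + (2)²Var(T_3)
= (1)²·9.4 + (-2)²·9.4 + (2)²·9.4 = 84.6
σ(U) = √84.6 ≈ 9.20

9.20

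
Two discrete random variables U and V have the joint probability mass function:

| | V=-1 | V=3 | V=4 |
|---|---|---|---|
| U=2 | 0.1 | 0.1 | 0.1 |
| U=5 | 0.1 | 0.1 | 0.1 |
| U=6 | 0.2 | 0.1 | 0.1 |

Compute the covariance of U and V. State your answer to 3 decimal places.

-0.450

E[U] = 4.5,  E[V] = 1.7
E[UV] = 7.2
Cov(U,V) = E[UV] − E[U]E[V] = 7.2 − (4.5)(1.7) = -0.45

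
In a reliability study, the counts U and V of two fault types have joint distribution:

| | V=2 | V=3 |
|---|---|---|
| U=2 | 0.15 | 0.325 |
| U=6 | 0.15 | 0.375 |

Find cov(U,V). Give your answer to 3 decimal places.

0.030

E[U] = 4.1,  E[V] = 2.7
E[UV] = 11.1
cov(U,V) = E[UV] − E[U]E[V] = 11.1 − (4.1)(2.7) = 0.03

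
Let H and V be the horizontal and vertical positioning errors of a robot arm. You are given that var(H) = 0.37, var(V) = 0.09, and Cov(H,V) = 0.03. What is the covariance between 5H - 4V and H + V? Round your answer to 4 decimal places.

Cov(5H - 4V, H + V) = (5)(1)var(H) + (-4)(1)var(V) + [(5)(1) + (-4)(1)]Cov(H,V)
= 5·0.37 + -4·0.09 + 1·0.03 = 1.52

1.5200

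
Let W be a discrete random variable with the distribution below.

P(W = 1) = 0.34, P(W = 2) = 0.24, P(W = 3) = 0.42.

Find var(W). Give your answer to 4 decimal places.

E[W] = (1)(0.34) + (2)(0.24) + (3)(0.42) = 2.08
E[W²] = (1)²(0.34) + (2)²(0.24) + (3)²(0.42) = 5.08
var(W) = E[W²] − (E[W])² = 5.08 − (2.08)² = 0.7536

0.7536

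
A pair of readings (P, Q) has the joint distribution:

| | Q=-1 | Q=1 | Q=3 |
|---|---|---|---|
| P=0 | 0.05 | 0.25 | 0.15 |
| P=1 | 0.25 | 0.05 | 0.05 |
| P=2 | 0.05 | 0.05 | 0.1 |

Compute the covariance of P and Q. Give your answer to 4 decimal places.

-0.1250

E[P] = 0.75,  E[Q] = 0.9
E[PQ] = 0.55
Cov(P,Q) = E[PQ] − E[P]E[Q] = 0.55 − (0.75)(0.9) = -0.125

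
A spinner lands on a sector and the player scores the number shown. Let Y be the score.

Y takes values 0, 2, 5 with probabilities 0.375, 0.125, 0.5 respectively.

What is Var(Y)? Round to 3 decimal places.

E[Y] = (0)(0.375) + (2)(0.125) + (5)(0.5) = 2.75
E[Y²] = (0)²(0.375) + (2)²(0.125) + (5)²(0.5) = 13
Var(Y) = E[Y²] − (E[Y])² = 13 − (2.75)² = 5.4375

5.438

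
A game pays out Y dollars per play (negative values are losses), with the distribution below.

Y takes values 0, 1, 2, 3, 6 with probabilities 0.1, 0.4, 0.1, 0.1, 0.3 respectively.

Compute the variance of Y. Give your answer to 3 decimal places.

5.210

E[Y] = (0)(0.1) + (1)(0.4) + (2)(0.1) + (3)(0.1) + (6)(0.3) = 2.7
E[Y²] = (0)²(0.1) + (1)²(0.4) + (2)²(0.1) + (3)²(0.1) + (6)²(0.3) = 12.5
V(Y) = E[Y²] − (E[Y])² = 12.5 − (2.7)² = 5.21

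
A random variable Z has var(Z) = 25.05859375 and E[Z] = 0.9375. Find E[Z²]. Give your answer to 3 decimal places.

25.938

E[Z²] = var(Z) + (E[Z])² = 25.05859375 + (0.9375)² = 25.9375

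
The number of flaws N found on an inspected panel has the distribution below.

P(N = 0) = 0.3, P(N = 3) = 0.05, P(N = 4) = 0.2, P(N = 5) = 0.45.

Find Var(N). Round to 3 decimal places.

4.660

E[N] = (0)(0.3) + (3)(0.05) + (4)(0.2) + (5)(0.45) = 3.2
E[N²] = (0)²(0.3) + (3)²(0.05) + (4)²(0.2) + (5)²(0.45) = 14.9
Var(N) = E[N²] − (E[N])² = 14.9 − (3.2)² = 4.66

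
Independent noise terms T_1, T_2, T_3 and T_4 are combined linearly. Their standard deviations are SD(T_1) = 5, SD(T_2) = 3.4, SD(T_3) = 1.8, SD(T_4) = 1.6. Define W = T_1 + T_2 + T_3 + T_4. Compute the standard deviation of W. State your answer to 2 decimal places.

V(T_1) = 25, V(T_2) = 11.56, V(T_3) = 3.24, V(T_4) = 2.56
By independence, V(W) = (1)²V(T_1) + (1)²V(T_2) + (1)²V(T_3) + (1)²V(T_4)
= (1)²·25 + (1)²·11.56 + (1)²·3.24 + (1)²·2.56 = 42.36
SD(W) = √42.36 ≈ 6.51

6.51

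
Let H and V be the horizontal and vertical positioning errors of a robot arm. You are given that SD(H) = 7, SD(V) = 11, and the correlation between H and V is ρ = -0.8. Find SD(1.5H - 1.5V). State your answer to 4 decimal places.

Var(H) = (7)² = 49;  Var(V) = (11)² = 121
Cov(H,V) = ρ·SD(H)·SD(V) = -0.8·7·11 = -61.6
Var(1.5H - 1.5V) = (1.5)²·Var(H) + (-1.5)²·Var(V) + 2·(1.5)·(-1.5)·Cov(H,V)
= 2.25·49 + 2.25·121 + -4.5·-61.6 = 659.7
SD(1.5H - 1.5V) = √659.7 ≈ 25.6846

25.6846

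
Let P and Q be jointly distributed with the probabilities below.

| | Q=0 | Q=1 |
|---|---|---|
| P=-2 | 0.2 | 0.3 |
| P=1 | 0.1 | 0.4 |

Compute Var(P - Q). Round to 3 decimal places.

2.160

E[P] = -0.5,  E[Q] = 0.7,  E[PQ] = -0.2
Var(P) = 2.5 − (-0.5)² = 2.25;  Var(Q) = 0.7 − (0.7)² = 0.21
cov(P,Q) = -0.2 − (-0.5)(0.7) = 0.15
Var(P - Q) = (1)²·2.25 + (-1)²·0.21 + 2·(1)·(-1)·0.15 = 2.16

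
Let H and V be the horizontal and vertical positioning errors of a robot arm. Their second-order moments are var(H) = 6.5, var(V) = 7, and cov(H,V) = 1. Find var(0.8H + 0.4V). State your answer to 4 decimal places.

var(0.8H + 0.4V) = (0.8)²·var(H) + (0.4)²·var(V) + 2·(0.8)·(0.4)·cov(H,V)
= 0.64·6.5 + 0.16·7 + 0.64·1 = 5.92

5.9200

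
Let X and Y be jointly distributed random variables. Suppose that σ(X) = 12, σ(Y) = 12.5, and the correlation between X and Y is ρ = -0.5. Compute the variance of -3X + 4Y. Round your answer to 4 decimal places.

5596.0000

Var(X) = (12)² = 144;  Var(Y) = (12.5)² = 156.25
Cov(X,Y) = ρ·σ(X)·σ(Y) = -0.5·12·12.5 = -75
Var(-3X + 4Y) = (-3)²·Var(X) + (4)²·Var(Y) + 2·(-3)·(4)·Cov(X,Y)
= 9·144 + 16·156.25 + -24·-75 = 5596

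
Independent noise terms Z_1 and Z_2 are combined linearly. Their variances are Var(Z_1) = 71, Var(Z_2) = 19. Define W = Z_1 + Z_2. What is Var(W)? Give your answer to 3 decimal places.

90.000

By independence, Var(W) = (1)²Var(Z_1) + (1)²Var(Z_2)
= (1)²·71 + (1)²·19 = 90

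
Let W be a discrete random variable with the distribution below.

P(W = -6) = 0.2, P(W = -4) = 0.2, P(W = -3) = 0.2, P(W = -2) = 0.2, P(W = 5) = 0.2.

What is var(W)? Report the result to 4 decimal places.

14.0000

E[W] = (-6)(0.2) + (-4)(0.2) + (-3)(0.2) + (-2)(0.2) + (5)(0.2) = -2
E[W²] = (-6)²(0.2) + (-4)²(0.2) + (-3)²(0.2) + (-2)²(0.2) + (5)²(0.2) = 18
var(W) = E[W²] − (E[W])² = 18 − (-2)² = 14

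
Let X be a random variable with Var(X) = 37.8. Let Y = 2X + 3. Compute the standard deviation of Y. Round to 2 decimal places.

Var(2X + 3) = (2)²·37.8 = 151.2
sd(Y) = √151.2 ≈ 12.30

12.30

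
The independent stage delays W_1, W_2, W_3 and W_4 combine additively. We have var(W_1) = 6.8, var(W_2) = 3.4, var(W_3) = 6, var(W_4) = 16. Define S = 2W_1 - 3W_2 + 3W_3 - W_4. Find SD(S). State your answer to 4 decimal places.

11.3049

By independence, var(S) = (2)²var(W_1) + (-3)²var(W_2) + (3)²var(W_3) + (-1)²var(W_4)
= (2)²·6.8 + (-3)²·3.4 + (3)²·6 + (-1)²·16 = 127.8
SD(S) = √127.8 ≈ 11.3049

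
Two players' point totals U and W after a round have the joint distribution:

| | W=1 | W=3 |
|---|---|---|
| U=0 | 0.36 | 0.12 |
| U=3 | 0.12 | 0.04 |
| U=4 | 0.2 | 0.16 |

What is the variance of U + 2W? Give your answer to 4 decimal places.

E[U] = 1.92,  E[W] = 1.64,  E[UW] = 3.44
Var(U) = 7.2 − (1.92)² = 3.5136;  Var(W) = 3.56 − (1.64)² = 0.8704
Cov(U,W) = 3.44 − (1.92)(1.64) = 0.2912
Var(U + 2W) = (1)²·3.5136 + (2)²·0.8704 + 2·(1)·(2)·0.2912 = 8.16

8.1600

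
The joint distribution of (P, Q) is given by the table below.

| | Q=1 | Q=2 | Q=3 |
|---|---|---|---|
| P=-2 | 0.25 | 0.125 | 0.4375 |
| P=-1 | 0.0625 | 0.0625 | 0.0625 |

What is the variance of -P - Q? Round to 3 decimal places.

0.859

E[P] = -1.8125,  E[Q] = 2.1875,  E[PQ] = -4
V(P) = 3.4375 − (-1.8125)² = 0.15234375;  V(Q) = 5.5625 − (2.1875)² = 0.77734375
cov(P,Q) = -4 − (-1.8125)(2.1875) = -0.03515625
V(-P - Q) = (-1)²·0.15234375 + (-1)²·0.77734375 + 2·(-1)·(-1)·-0.03515625 = 0.859375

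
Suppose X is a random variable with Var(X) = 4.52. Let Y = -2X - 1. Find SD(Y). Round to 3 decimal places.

4.252

Var(-2X - 1) = (-2)²·4.52 = 18.08
SD(Y) = √18.08 ≈ 4.252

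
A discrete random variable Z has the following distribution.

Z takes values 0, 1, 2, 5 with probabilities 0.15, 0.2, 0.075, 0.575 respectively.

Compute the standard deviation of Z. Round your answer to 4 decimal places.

2.1153

E[Z] = (0)(0.15) + (1)(0.2) + (2)(0.075) + (5)(0.575) = 3.225
E[Z²] = (0)²(0.15) + (1)²(0.2) + (2)²(0.075) + (5)²(0.575) = 14.875
var(Z) = E[Z²] − (E[Z])² = 14.875 − (3.225)² = 4.474375
σ(Z) = √4.474375 ≈ 2.1153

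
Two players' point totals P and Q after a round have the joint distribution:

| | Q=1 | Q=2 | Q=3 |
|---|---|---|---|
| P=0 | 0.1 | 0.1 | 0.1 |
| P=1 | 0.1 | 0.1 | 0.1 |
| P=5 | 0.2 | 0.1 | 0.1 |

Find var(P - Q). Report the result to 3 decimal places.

6.240

E[P] = 2.3,  E[Q] = 1.9,  E[PQ] = 4.1
var(P) = 10.3 − (2.3)² = 5.01;  var(Q) = 4.3 − (1.9)² = 0.69
cov(P,Q) = 4.1 − (2.3)(1.9) = -0.27
var(P - Q) = (1)²·5.01 + (-1)²·0.69 + 2·(1)·(-1)·-0.27 = 6.24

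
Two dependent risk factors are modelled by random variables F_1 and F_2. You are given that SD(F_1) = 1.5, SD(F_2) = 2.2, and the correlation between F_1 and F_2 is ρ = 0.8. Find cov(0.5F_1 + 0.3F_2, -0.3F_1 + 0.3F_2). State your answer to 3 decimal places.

Var(F_1) = (1.5)² = 2.25;  Var(F_2) = (2.2)² = 4.84
cov(F_1,F_2) = ρ·SD(F_1)·SD(F_2) = 0.8·1.5·2.2 = 2.64
cov(0.5F_1 + 0.3F_2, -0.3F_1 + 0.3F_2) = (0.5)(-0.3)Var(F_1) + (0.3)(0.3)Var(F_2) + [(0.5)(0.3) + (0.3)(-0.3)]cov(F_1,F_2)
= -0.15·2.25 + 0.09·4.84 + 0.06·2.64 = 0.2565

0.257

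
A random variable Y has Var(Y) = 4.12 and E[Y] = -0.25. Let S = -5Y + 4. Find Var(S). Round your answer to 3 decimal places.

Var(-5Y + 4) = (-5)²·Var(Y) = 25·4.12 = 103

103.000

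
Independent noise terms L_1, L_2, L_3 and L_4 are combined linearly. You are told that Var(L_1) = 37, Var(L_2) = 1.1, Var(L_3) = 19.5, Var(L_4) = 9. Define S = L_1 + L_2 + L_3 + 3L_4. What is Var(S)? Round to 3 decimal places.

138.600

By independence, Var(S) = (1)²Var(L_1) + (1)²Var(L_2) + (1)²Var(L_3) + (3)²Var(L_4)
= (1)²·37 + (1)²·1.1 + (1)²·19.5 + (3)²·9 = 138.6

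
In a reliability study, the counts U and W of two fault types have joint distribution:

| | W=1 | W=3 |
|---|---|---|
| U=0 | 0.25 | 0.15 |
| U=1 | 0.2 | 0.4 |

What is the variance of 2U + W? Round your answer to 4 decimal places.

E[U] = 0.6,  E[W] = 2.1,  E[UW] = 1.4
Var(U) = 0.6 − (0.6)² = 0.24;  Var(W) = 5.4 − (2.1)² = 0.99
Cov(U,W) = 1.4 − (0.6)(2.1) = 0.14
Var(2U + W) = (2)²·0.24 + (1)²·0.99 + 2·(2)·(1)·0.14 = 2.51

2.5100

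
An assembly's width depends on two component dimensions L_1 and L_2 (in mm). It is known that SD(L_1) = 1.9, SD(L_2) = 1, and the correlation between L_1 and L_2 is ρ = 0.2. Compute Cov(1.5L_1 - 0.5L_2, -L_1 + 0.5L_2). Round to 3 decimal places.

Var(L_1) = (1.9)² = 3.61;  Var(L_2) = (1)² = 1
Cov(L_1,L_2) = ρ·SD(L_1)·SD(L_2) = 0.2·1.9·1 = 0.38
Cov(1.5L_1 - 0.5L_2, -L_1 + 0.5L_2) = (1.5)(-1)Var(L_1) + (-0.5)(0.5)Var(L_2) + [(1.5)(0.5) + (-0.5)(-1)]Cov(L_1,L_2)
= -1.5·3.61 + -0.25·1 + 1.25·0.38 = -5.19

-5.190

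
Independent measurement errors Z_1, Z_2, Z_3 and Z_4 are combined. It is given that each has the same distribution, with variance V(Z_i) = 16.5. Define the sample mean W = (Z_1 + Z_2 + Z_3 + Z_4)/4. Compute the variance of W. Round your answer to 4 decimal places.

By independence, V(W) = (0.25)²V(Z_1) + (0.25)²V(Z_2) + (0.25)²V(Z_3) + (0.25)²V(Z_4)
= (0.25)²·16.5 + (0.25)²·16.5 + (0.25)²·16.5 + (0.25)²·16.5 = 4.125

4.1250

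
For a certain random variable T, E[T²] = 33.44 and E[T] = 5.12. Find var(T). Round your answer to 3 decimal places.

7.226

var(T) = 33.44 − (5.12)² = 7.2256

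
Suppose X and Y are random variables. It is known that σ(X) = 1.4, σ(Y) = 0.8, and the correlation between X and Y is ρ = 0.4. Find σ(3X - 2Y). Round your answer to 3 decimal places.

3.850

V(X) = (1.4)² = 1.96;  V(Y) = (0.8)² = 0.64
Cov(X,Y) = ρ·σ(X)·σ(Y) = 0.4·1.4·0.8 = 0.448
V(3X - 2Y) = (3)²·V(X) + (-2)²·V(Y) + 2·(3)·(-2)·Cov(X,Y)
= 9·1.96 + 4·0.64 + -12·0.448 = 14.824
σ(3X - 2Y) = √14.824 ≈ 3.850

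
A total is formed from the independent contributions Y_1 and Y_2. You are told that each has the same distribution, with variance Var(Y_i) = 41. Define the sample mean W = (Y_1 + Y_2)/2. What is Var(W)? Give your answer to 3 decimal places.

By independence, Var(W) = (0.5)²Var(Y_1) + (0.5)²Var(Y_2)
= (0.5)²·41 + (0.5)²·41 = 20.5

20.500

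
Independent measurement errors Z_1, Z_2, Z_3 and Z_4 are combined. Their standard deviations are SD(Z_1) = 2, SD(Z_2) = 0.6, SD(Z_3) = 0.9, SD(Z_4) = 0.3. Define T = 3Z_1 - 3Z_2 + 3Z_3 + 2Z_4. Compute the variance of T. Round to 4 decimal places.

46.8900

Var(Z_1) = 4, Var(Z_2) = 0.36, Var(Z_3) = 0.81, Var(Z_4) = 0.09
By independence, Var(T) = (3)²Var(Z_1) + (-3)²Var(Z_2) + (3)²Var(Z_3) + (2)²Var(Z_4)
= (3)²·4 + (-3)²·0.36 + (3)²·0.81 + (2)²·0.09 = 46.89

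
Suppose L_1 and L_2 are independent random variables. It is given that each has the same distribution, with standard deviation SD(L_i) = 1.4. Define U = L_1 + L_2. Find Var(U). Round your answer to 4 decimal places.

3.9200

Var(L_i) = (1.4)² = 1.96
By independence, Var(U) = (1)²Var(L_1) + (1)²Var(L_2)
= (1)²·1.96 + (1)²·1.96 = 3.92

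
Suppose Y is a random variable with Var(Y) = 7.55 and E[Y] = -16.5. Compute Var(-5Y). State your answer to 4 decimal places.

Var(-5Y) = (-5)²·Var(Y) = 25·7.55 = 188.75

188.7500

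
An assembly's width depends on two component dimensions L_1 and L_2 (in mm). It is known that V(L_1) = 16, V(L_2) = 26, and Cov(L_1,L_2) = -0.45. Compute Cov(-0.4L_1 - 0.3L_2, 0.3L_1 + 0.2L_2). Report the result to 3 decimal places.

Cov(-0.4L_1 - 0.3L_2, 0.3L_1 + 0.2L_2) = (-0.4)(0.3)V(L_1) + (-0.3)(0.2)V(L_2) + [(-0.4)(0.2) + (-0.3)(0.3)]Cov(L_1,L_2)
= -0.12·16 + -0.06·26 + -0.17·-0.45 = -3.4035

-3.404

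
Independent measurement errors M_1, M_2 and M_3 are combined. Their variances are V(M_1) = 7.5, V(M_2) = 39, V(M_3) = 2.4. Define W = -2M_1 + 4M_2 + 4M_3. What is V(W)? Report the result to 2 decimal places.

By independence, V(W) = (-2)²V(M_1) + (4)²V(M_2) + (4)²V(M_3)
= (-2)²·7.5 + (4)²·39 + (4)²·2.4 = 692.4

692.40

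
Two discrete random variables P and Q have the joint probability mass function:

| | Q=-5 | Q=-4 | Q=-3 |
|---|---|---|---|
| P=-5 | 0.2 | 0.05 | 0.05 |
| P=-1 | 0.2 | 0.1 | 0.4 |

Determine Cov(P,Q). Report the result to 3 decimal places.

0.660

E[P] = -2.2,  E[Q] = -3.95
E[PQ] = 9.35
Cov(P,Q) = E[PQ] − E[P]E[Q] = 9.35 − (-2.2)(-3.95) = 0.66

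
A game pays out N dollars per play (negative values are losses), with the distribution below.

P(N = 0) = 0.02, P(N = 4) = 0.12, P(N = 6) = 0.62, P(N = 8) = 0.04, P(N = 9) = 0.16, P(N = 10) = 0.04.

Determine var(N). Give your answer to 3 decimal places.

E[N] = (0)(0.02) + (4)(0.12) + (6)(0.62) + (8)(0.04) + (9)(0.16) + (10)(0.04) = 6.36
E[N²] = (0)²(0.02) + (4)²(0.12) + (6)²(0.62) + (8)²(0.04) + (9)²(0.16) + (10)²(0.04) = 43.76
var(N) = E[N²] − (E[N])² = 43.76 − (6.36)² = 3.3104

3.310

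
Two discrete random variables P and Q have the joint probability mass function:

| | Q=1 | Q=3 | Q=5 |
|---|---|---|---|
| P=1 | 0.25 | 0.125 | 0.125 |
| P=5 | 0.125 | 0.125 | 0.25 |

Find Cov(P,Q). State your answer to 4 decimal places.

E[P] = 3,  E[Q] = 3
E[PQ] = 10
Cov(P,Q) = E[PQ] − E[P]E[Q] = 10 − (3)(3) = 1

1.0000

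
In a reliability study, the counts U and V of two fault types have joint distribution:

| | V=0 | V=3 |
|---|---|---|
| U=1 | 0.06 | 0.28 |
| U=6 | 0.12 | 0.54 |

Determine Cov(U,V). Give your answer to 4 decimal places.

-0.0180

E[U] = 4.3,  E[V] = 2.46
E[UV] = 10.56
Cov(U,V) = E[UV] − E[U]E[V] = 10.56 − (4.3)(2.46) = -0.018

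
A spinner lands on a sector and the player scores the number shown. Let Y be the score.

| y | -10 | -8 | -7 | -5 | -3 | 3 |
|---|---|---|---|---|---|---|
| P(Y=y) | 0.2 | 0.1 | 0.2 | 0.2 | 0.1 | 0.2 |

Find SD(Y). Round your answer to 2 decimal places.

4.46

E[Y] = (-10)(0.2) + (-8)(0.1) + (-7)(0.2) + (-5)(0.2) + (-3)(0.1) + (3)(0.2) = -4.9
E[Y²] = (-10)²(0.2) + (-8)²(0.1) + (-7)²(0.2) + (-5)²(0.2) + (-3)²(0.1) + (3)²(0.2) = 43.9
Var(Y) = E[Y²] − (E[Y])² = 43.9 − (-4.9)² = 19.89
SD(Y) = √19.89 ≈ 4.46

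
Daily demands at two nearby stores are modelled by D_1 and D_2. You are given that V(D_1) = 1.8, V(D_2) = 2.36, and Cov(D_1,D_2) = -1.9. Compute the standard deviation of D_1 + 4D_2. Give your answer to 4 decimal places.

V(D_1 + 4D_2) = (1)²·V(D_1) + (4)²·V(D_2) + 2·(1)·(4)·Cov(D_1,D_2)
= 1·1.8 + 16·2.36 + 8·-1.9 = 24.36
sd(D_1 + 4D_2) = √24.36 ≈ 4.9356

4.9356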